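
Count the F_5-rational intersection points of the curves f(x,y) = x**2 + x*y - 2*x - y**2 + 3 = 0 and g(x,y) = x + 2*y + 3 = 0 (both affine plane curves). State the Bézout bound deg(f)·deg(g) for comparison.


Common zeros: ∅; count = 0; Bézout bound = 2.

deg(f) = 2, deg(g) = 1, so Bézout bound = 2.
Scan x ∈ F_5. For each x, list the y ∈ F_5 with f(x, y) ≡ 0 and those with g(x, y) ≡ 0 (mod 5); the common zeros in that column are the intersection.
  x = 0: f ≡ 0 at y ∈ ∅; g ≡ 0 at y ∈ {1}; common: ∅.
  x = 1: f ≡ 0 at y ∈ {2, 4}; g ≡ 0 at y ∈ {3}; common: ∅.
  x = 2: f ≡ 0 at y ∈ {3, 4}; g ≡ 0 at y ∈ {0}; common: ∅.
  x = 3: f ≡ 0 at y ∈ ∅; g ≡ 0 at y ∈ {2}; common: ∅.
  x = 4: f ≡ 0 at y ∈ {2}; g ≡ 0 at y ∈ {4}; common: ∅.
Collecting: common zeros = ∅, so the count is 0.
Comparison with the Bézout bound: 0 ≤ 2 = deg(f)·deg(g), as expected for curves with no common component (the affine F_5-count falls short of the bound because intersections may lie at infinity, over extension fields, or carry multiplicity).


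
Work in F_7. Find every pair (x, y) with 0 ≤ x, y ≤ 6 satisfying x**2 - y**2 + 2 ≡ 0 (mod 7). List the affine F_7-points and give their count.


Affine F_7-points: {(0, 3), (0, 4), (3, 2), (3, 5), (4, 2), (4, 5)}; count = 6.

For each of the 49 pairs (x, y) ∈ F_7², evaluate f(x, y) mod 7. Record the zeros.
  x = 0: [0↦2, 1↦1, 2↦5, 3↦0, 4↦0, 5↦5, 6↦1]  zeros at y ∈ {3, 4}
  x = 1: [0↦3, 1↦2, 2↦6, 3↦1, 4↦1, 5↦6, 6↦2]  zeros at y ∈ ∅
  x = 2: [0↦6, 1↦5, 2↦2, 3↦4, 4↦4, 5↦2, 6↦5]  zeros at y ∈ ∅
  x = 3: [0↦4, 1↦3, 2↦0, 3↦2, 4↦2, 5↦0, 6↦3]  zeros at y ∈ {2, 5}
  x = 4: [0↦4, 1↦3, 2↦0, 3↦2, 4↦2, 5↦0, 6↦3]  zeros at y ∈ {2, 5}
  x = 5: [0↦6, 1↦5, 2↦2, 3↦4, 4↦4, 5↦2, 6↦5]  zeros at y ∈ ∅
  x = 6: [0↦3, 1↦2, 2↦6, 3↦1, 4↦1, 5↦6, 6↦2]  zeros at y ∈ ∅
Collecting zeros: affine points = {(0, 3), (0, 4), (3, 2), (3, 5), (4, 2), (4, 5)}.
Total count |C(F_7)_aff| = 6.


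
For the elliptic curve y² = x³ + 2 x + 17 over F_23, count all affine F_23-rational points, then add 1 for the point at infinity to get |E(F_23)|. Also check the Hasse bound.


Affine points = {(2, 11), (2, 12), (3, 2), (3, 21), (7, 11), (7, 12), (8, 4), (8, 19), (10, 5), (10, 18), (11, 6), (11, 17), (13, 3), (13, 20), (14, 11), (14, 12), (15, 8), (15, 15)}; affine count = 18; |E(F_23)| = 19.

Discriminant check: Δ ∝ 4a³ + 27b² = 4·2³ + 27·17² = 4·8 + 27·289 ≡ 15 (mod 23). Nonzero ⇒ E is nonsingular.
For each x ∈ F_23, compute rhs = x³ + 2·x + 17 mod 23, then count y ∈ F_23 with y² ≡ rhs.
  x = 0: rhs = 17, matching y values: none (0 points).
  x = 1: rhs = 20, matching y values: none (0 points).
  x = 2: rhs = 6, matching y values: 11, 12 (2 points).
  x = 3: rhs = 4, matching y values: 2, 21 (2 points).
  x = 4: rhs = 20, matching y values: none (0 points).
  x = 5: rhs = 14, matching y values: none (0 points).
  x = 6: rhs = 15, matching y values: none (0 points).
  x = 7: rhs = 6, matching y values: 11, 12 (2 points).
  x = 8: rhs = 16, matching y values: 4, 19 (2 points).
  x = 9: rhs = 5, matching y values: none (0 points).
  x = 10: rhs = 2, matching y values: 5, 18 (2 points).
  x = 11: rhs = 13, matching y values: 6, 17 (2 points).
  x = 12: rhs = 21, matching y values: none (0 points).
  x = 13: rhs = 9, matching y values: 3, 20 (2 points).
  x = 14: rhs = 6, matching y values: 11, 12 (2 points).
  x = 15: rhs = 18, matching y values: 8, 15 (2 points).
  x = 16: rhs = 5, matching y values: none (0 points).
  x = 17: rhs = 19, matching y values: none (0 points).
  x = 18: rhs = 20, matching y values: none (0 points).
  x = 19: rhs = 14, matching y values: none (0 points).
  x = 20: rhs = 7, matching y values: none (0 points).
  x = 21: rhs = 5, matching y values: none (0 points).
  x = 22: rhs = 14, matching y values: none (0 points).
Total affine count: 18.
Full point count |E(F_23)| = 18 + 1 = 19.
Hasse bound: |19 − (23+1)| = |-5| = 5 ≤ 2√23 ≈ 9.5917 ✓.


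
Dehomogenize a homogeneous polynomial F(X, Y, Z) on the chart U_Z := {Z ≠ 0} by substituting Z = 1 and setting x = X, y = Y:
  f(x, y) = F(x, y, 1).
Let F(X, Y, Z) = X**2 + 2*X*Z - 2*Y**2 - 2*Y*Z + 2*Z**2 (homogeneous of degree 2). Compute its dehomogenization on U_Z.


f(x, y) = x**2 + 2*x - 2*y**2 - 2*y + 2

On U_Z we set Z = 1. Each monomial c·X^i·Y^j·Z^k in F becomes c·x^i·y^j·1^k = c·x^i·y^j.
Substituting Z = 1: F(X, Y, 1) = x**2 + 2*x - 2*y**2 - 2*y + 2.
Note: deg(f) ≤ deg(F) = 2; strict inequality happens when F is divisible by Z (lost terms).


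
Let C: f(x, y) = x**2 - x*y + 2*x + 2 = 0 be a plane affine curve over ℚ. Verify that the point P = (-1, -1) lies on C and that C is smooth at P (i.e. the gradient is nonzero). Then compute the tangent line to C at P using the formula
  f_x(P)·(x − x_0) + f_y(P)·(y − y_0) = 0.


Tangent line at P: x + y + 2 = 0.

Step 1: f(-1, -1) = 0, so P lies on C.
Step 2: partial derivatives
  f_x(x, y) = 2*x - y + 2, f_y(x, y) = -x.
  f_x(P) = 1, f_y(P) = 1 (gradient nonzero, so P is smooth).
Step 3: tangent line at P: 1·(x − -1) + 1·(y − -1) = 0.
Expanding: x + y + 2 = 0.


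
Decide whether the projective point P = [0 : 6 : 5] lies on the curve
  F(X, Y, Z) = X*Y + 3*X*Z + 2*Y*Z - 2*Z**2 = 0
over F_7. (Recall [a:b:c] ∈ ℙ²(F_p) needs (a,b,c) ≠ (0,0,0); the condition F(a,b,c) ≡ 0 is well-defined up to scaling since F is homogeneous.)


F(0,6,5) ≡ 3 (mod 7); P is NOT on the curve.

Evaluate F(0, 6, 5) term-by-term (mod 7).
  X*Y ↦ 1·0·6·1 = 0
  3*X*Z ↦ 3·0·1·5 = 0
  2*Y*Z ↦ 2·1·6·5 = 60
  -2*Z**2 ↦ -2·1·1·25 = -50
Sum: F(0, 6, 5) = (0) + (0) + (60) + (-50) = 10.
Reducing mod 7: 10 ≡ 3 (mod 7).
Since F(a, b, c) ≡ 3 ≠ 0 (mod 7), P does NOT lie on the curve.


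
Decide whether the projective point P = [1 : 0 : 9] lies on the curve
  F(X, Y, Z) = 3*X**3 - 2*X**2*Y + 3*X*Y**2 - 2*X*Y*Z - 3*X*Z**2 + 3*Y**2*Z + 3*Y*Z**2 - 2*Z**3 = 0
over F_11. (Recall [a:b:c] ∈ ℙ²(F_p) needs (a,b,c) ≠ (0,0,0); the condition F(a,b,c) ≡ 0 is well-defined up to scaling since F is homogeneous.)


F(1,0,9) ≡ 7 (mod 11); P is NOT on the curve.

Evaluate F(1, 0, 9) term-by-term (mod 11).
  3*X**3 ↦ 3·1·1·1 = 3
  -2*X**2*Y ↦ -2·1·0·1 = 0
  3*X*Y**2 ↦ 3·1·0·1 = 0
  -2*X*Y*Z ↦ -2·1·0·9 = 0
  -3*X*Z**2 ↦ -3·1·1·81 = -243
  3*Y**2*Z ↦ 3·1·0·9 = 0
  3*Y*Z**2 ↦ 3·1·0·81 = 0
  -2*Z**3 ↦ -2·1·1·729 = -1458
Sum: F(1, 0, 9) = (3) + (0) + (0) + (0) + (-243) + (0) + (0) + (-1458) = -1698.
Reducing mod 11: -1698 ≡ 7 (mod 11).
Since F(a, b, c) ≡ 7 ≠ 0 (mod 11), P does NOT lie on the curve.


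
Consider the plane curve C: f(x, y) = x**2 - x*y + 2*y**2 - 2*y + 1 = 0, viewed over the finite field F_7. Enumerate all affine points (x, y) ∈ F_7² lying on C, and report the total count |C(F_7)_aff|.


Affine F_7-points: {(1, 6), (2, 4), (2, 5), (3, 1), (3, 5), (5, 1), (5, 6)}; count = 7.

For each of the 49 pairs (x, y) ∈ F_7², evaluate f(x, y) mod 7. Record the zeros.
  x = 0: [0↦1, 1↦1, 2↦5, 3↦6, 4↦4, 5↦6, 6↦5]  zeros at y ∈ ∅
  x = 1: [0↦2, 1↦1, 2↦4, 3↦4, 4↦1, 5↦2, 6↦0]  zeros at y ∈ {6}
  x = 2: [0↦5, 1↦3, 2↦5, 3↦4, 4↦0, 5↦0, 6↦4]  zeros at y ∈ {4, 5}
  x = 3: [0↦3, 1↦0, 2↦1, 3↦6, 4↦1, 5↦0, 6↦3]  zeros at y ∈ {1, 5}
  x = 4: [0↦3, 1↦6, 2↦6, 3↦3, 4↦4, 5↦2, 6↦4]  zeros at y ∈ ∅
  x = 5: [0↦5, 1↦0, 2↦6, 3↦2, 4↦2, 5↦6, 6↦0]  zeros at y ∈ {1, 6}
  x = 6: [0↦2, 1↦3, 2↦1, 3↦3, 4↦2, 5↦5, 6↦5]  zeros at y ∈ ∅
Collecting zeros: affine points = {(1, 6), (2, 4), (2, 5), (3, 1), (3, 5), (5, 1), (5, 6)}.
Total count |C(F_7)_aff| = 7.


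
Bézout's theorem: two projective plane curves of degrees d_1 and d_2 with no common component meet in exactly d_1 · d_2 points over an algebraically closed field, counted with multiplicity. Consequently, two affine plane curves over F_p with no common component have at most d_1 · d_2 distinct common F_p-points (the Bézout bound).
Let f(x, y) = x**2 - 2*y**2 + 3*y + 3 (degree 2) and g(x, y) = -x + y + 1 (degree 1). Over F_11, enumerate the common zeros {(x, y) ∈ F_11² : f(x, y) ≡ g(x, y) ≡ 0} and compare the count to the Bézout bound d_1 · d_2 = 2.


Common zeros: ∅; count = 0; Bézout bound = 2.

deg(f) = 2, deg(g) = 1, so Bézout bound = 2.
Scan x ∈ F_11. For each x, list the y ∈ F_11 with f(x, y) ≡ 0 and those with g(x, y) ≡ 0 (mod 11); the common zeros in that column are the intersection.
  x = 0: f ≡ 0 at y ∈ {9}; g ≡ 0 at y ∈ {10}; common: ∅.
  x = 1: f ≡ 0 at y ∈ ∅; g ≡ 0 at y ∈ {0}; common: ∅.
  x = 2: f ≡ 0 at y ∈ ∅; g ≡ 0 at y ∈ {1}; common: ∅.
  x = 3: f ≡ 0 at y ∈ ∅; g ≡ 0 at y ∈ {2}; common: ∅.
  x = 4: f ≡ 0 at y ∈ ∅; g ≡ 0 at y ∈ {3}; common: ∅.
  x = 5: f ≡ 0 at y ∈ ∅; g ≡ 0 at y ∈ {4}; common: ∅.
  x = 6: f ≡ 0 at y ∈ ∅; g ≡ 0 at y ∈ {5}; common: ∅.
  x = 7: f ≡ 0 at y ∈ ∅; g ≡ 0 at y ∈ {6}; common: ∅.
  x = 8: f ≡ 0 at y ∈ ∅; g ≡ 0 at y ∈ {7}; common: ∅.
  x = 9: f ≡ 0 at y ∈ ∅; g ≡ 0 at y ∈ {8}; common: ∅.
  x = 10: f ≡ 0 at y ∈ ∅; g ≡ 0 at y ∈ {9}; common: ∅.
Collecting: common zeros = ∅, so the count is 0.
Comparison with the Bézout bound: 0 ≤ 2 = deg(f)·deg(g), as expected for curves with no common component (the affine F_11-count falls short of the bound because intersections may lie at infinity, over extension fields, or carry multiplicity).


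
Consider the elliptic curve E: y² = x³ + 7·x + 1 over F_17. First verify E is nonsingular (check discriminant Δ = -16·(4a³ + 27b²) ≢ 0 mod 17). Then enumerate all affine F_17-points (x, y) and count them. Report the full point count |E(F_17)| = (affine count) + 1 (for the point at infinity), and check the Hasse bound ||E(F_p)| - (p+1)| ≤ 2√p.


Affine points = {(0, 1), (0, 16), (1, 3), (1, 14), (3, 7), (3, 10), (4, 5), (4, 12), (5, 5), (5, 12), (6, 2), (6, 15), (7, 6), (7, 11), (8, 5), (8, 12), (10, 0), (11, 7), (11, 10), (14, 2), (14, 15), (15, 8), (15, 9)}; affine count = 23; |E(F_17)| = 24.

Discriminant check: Δ ∝ 4a³ + 27b² = 4·7³ + 27·1² = 4·343 + 27·1 ≡ 5 (mod 17). Nonzero ⇒ E is nonsingular.
For each x ∈ F_17, compute rhs = x³ + 7·x + 1 mod 17, then count y ∈ F_17 with y² ≡ rhs.
  x = 0: rhs = 1, matching y values: 1, 16 (2 points).
  x = 1: rhs = 9, matching y values: 3, 14 (2 points).
  x = 2: rhs = 6, matching y values: none (0 points).
  x = 3: rhs = 15, matching y values: 7, 10 (2 points).
  x = 4: rhs = 8, matching y values: 5, 12 (2 points).
  x = 5: rhs = 8, matching y values: 5, 12 (2 points).
  x = 6: rhs = 4, matching y values: 2, 15 (2 points).
  x = 7: rhs = 2, matching y values: 6, 11 (2 points).
  x = 8: rhs = 8, matching y values: 5, 12 (2 points).
  x = 9: rhs = 11, matching y values: none (0 points).
  x = 10: rhs = 0, matching y values: 0 (1 points).
  x = 11: rhs = 15, matching y values: 7, 10 (2 points).
  x = 12: rhs = 11, matching y values: none (0 points).
  x = 13: rhs = 11, matching y values: none (0 points).
  x = 14: rhs = 4, matching y values: 2, 15 (2 points).
  x = 15: rhs = 13, matching y values: 8, 9 (2 points).
  x = 16: rhs = 10, matching y values: none (0 points).
Total affine count: 23.
Full point count |E(F_17)| = 23 + 1 = 24.
Hasse bound: |24 − (17+1)| = |6| = 6 ≤ 2√17 ≈ 8.2462 ✓.


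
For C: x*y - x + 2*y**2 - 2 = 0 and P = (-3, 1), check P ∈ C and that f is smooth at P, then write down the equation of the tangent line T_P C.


Tangent line at P: y - 1 = 0.

Step 1: f(-3, 1) = 0, so P lies on C.
Step 2: partial derivatives
  f_x(x, y) = y - 1, f_y(x, y) = x + 4*y.
  f_x(P) = 0, f_y(P) = 1 (gradient nonzero, so P is smooth).
Step 3: tangent line at P: 0·(x − -3) + 1·(y − 1) = 0.
Expanding: y - 1 = 0.


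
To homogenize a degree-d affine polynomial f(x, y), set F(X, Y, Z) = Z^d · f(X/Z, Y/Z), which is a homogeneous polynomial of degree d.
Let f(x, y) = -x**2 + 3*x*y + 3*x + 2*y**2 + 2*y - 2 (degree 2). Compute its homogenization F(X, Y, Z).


F(X, Y, Z) = -X**2 + 3*X*Y + 3*X*Z + 2*Y**2 + 2*Y*Z - 2*Z**2

deg(f) = 2.
Substitute x = X/Z, y = Y/Z into f, then multiply by Z^2.
  monomial -1·x^2·y^0 ↦ -1·X^2·Y^0·Z^0.
  monomial 3·x^1·y^1 ↦ 3·X^1·Y^1·Z^0.
  monomial 3·x^1·y^0 ↦ 3·X^1·Y^0·Z^1.
  monomial 2·x^0·y^2 ↦ 2·X^0·Y^2·Z^0.
  monomial 2·x^0·y^1 ↦ 2·X^0·Y^1·Z^1.
  monomial -2·x^0·y^0 ↦ -2·X^0·Y^0·Z^2.
Collecting: F(X, Y, Z) = -X**2 + 3*X*Y + 3*X*Z + 2*Y**2 + 2*Y*Z - 2*Z**2.


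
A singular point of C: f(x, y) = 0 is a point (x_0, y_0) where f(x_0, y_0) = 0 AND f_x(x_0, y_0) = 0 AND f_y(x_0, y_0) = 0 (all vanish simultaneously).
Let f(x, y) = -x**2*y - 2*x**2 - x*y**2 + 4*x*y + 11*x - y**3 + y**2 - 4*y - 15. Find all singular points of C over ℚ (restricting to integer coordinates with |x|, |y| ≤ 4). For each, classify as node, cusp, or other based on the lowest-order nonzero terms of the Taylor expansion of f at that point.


Singular points: {(3, -1)}; classification: node.

Compute partial derivatives:
  f_x = -2*x*y - 4*x - y**2 + 4*y + 11.
  f_y = -x**2 - 2*x*y + 4*x - 3*y**2 + 2*y - 4.
Scan x_0 ∈ {−4, ..., 4}. For each x_0, f_y(x_0, y) is a polynomial in y; find its integer roots y ∈ {−4, ..., 4}, then test f_x and f at those candidates.
  x = -4: f_y(-4, y) = -3*y**2 + 10*y - 36; no integer root y with |y| ≤ 4.
  x = -3: f_y(-3, y) = -3*y**2 + 8*y - 25; no integer root y with |y| ≤ 4.
  x = -2: f_y(-2, y) = -3*y**2 + 6*y - 16; no integer root y with |y| ≤ 4.
  x = -1: f_y(-1, y) = -3*y**2 + 4*y - 9; no integer root y with |y| ≤ 4.
  x = 0: f_y(0, y) = -3*y**2 + 2*y - 4; no integer root y with |y| ≤ 4.
  x = 1: f_y(1, y) = -3*y**2 - 1; no integer root y with |y| ≤ 4.
  x = 2: f_y(2, y) = -3*y**2 - 2*y; vanishes at y ∈ {0}. (2, 0): f_x = 3 ≠ 0.
  x = 3: f_y(3, y) = -3*y**2 - 4*y - 1; vanishes at y ∈ {-1}. (3, -1): f_x = 0, f = 0 — SINGULAR.
  x = 4: f_y(4, y) = -3*y**2 - 6*y - 4; no integer root y with |y| ≤ 4.
Only singular point on the grid: (3, -1).
Classify: substitute x = 3 + u, y = -1 + v and expand: f = -u**2*v - u**2 - u*v**2 - v**3 + v**2.
No constant or linear terms (consistent with a singular point). Quadratic part: -u**2 + v**2. Cubic part: -u**2*v - u*v**2 - v**3.
The quadratic part v**2 - u**2 = (v − u)(v + u) splits into two distinct linear factors, so there are two distinct tangent lines y − -1 = ±(x − 3) — this is a node (ordinary double point).
Classification: node.


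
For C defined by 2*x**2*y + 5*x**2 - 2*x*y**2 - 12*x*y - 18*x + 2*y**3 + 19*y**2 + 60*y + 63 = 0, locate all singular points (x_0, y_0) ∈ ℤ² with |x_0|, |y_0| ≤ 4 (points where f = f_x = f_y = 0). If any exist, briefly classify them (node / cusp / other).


Singular points: {(0, -3)}; classification: node.

Compute partial derivatives:
  f_x = 4*x*y + 10*x - 2*y**2 - 12*y - 18.
  f_y = 2*x**2 - 4*x*y - 12*x + 6*y**2 + 38*y + 60.
Scan x_0 ∈ {−4, ..., 4}. For each x_0, f_y(x_0, y) is a polynomial in y; find its integer roots y ∈ {−4, ..., 4}, then test f_x and f at those candidates.
  x = -4: f_y(-4, y) = 6*y**2 + 54*y + 140; no integer root y with |y| ≤ 4.
  x = -3: f_y(-3, y) = 6*y**2 + 50*y + 114; no integer root y with |y| ≤ 4.
  x = -2: f_y(-2, y) = 6*y**2 + 46*y + 92; no integer root y with |y| ≤ 4.
  x = -1: f_y(-1, y) = 6*y**2 + 42*y + 74; no integer root y with |y| ≤ 4.
  x = 0: f_y(0, y) = 6*y**2 + 38*y + 60; vanishes at y ∈ {-3}. (0, -3): f_x = 0, f = 0 — SINGULAR.
  x = 1: f_y(1, y) = 6*y**2 + 34*y + 50; no integer root y with |y| ≤ 4.
  x = 2: f_y(2, y) = 6*y**2 + 30*y + 44; no integer root y with |y| ≤ 4.
  x = 3: f_y(3, y) = 6*y**2 + 26*y + 42; no integer root y with |y| ≤ 4.
  x = 4: f_y(4, y) = 6*y**2 + 22*y + 44; no integer root y with |y| ≤ 4.
Only singular point on the grid: (0, -3).
Classify: substitute x = 0 + u, y = -3 + v and expand: f = 2*u**2*v - u**2 - 2*u*v**2 + 2*v**3 + v**2.
No constant or linear terms (consistent with a singular point). Quadratic part: -u**2 + v**2. Cubic part: 2*u**2*v - 2*u*v**2 + 2*v**3.
The quadratic part v**2 - u**2 = (v − u)(v + u) splits into two distinct linear factors, so there are two distinct tangent lines y − -3 = ±(x − 0) — this is a node (ordinary double point).
Classification: node.


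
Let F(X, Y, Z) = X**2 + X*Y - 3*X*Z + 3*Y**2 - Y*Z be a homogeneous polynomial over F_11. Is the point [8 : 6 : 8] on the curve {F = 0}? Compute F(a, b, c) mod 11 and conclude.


F(8,6,8) ≡ 2 (mod 11); P is NOT on the curve.

Evaluate F(8, 6, 8) term-by-term (mod 11).
  X**2 ↦ 1·64·1·1 = 64
  X*Y ↦ 1·8·6·1 = 48
  -3*X*Z ↦ -3·8·1·8 = -192
  3*Y**2 ↦ 3·1·36·1 = 108
  -Y*Z ↦ -1·1·6·8 = -48
Sum: F(8, 6, 8) = (64) + (48) + (-192) + (108) + (-48) = -20.
Reducing mod 11: -20 ≡ 2 (mod 11).
Since F(a, b, c) ≡ 2 ≠ 0 (mod 11), P does NOT lie on the curve.


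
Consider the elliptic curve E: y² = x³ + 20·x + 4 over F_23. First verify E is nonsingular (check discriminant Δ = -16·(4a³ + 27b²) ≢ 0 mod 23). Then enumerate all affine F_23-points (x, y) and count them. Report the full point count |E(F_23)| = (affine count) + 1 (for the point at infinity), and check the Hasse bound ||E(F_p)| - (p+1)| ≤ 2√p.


Affine points = {(0, 2), (0, 21), (1, 5), (1, 18), (2, 11), (2, 12), (6, 8), (6, 15), (7, 2), (7, 21), (8, 3), (8, 20), (9, 4), (9, 19), (10, 10), (10, 13), (13, 0), (16, 2), (16, 21), (17, 6), (17, 17), (18, 3), (18, 20), (20, 3), (20, 20), (21, 5), (21, 18), (22, 11), (22, 12)}; affine count = 29; |E(F_23)| = 30.

Discriminant check: Δ ∝ 4a³ + 27b² = 4·20³ + 27·4² = 4·8000 + 27·16 ≡ 2 (mod 23). Nonzero ⇒ E is nonsingular.
For each x ∈ F_23, compute rhs = x³ + 20·x + 4 mod 23, then count y ∈ F_23 with y² ≡ rhs.
  x = 0: rhs = 4, matching y values: 2, 21 (2 points).
  x = 1: rhs = 2, matching y values: 5, 18 (2 points).
  x = 2: rhs = 6, matching y values: 11, 12 (2 points).
  x = 3: rhs = 22, matching y values: none (0 points).
  x = 4: rhs = 10, matching y values: none (0 points).
  x = 5: rhs = 22, matching y values: none (0 points).
  x = 6: rhs = 18, matching y values: 8, 15 (2 points).
  x = 7: rhs = 4, matching y values: 2, 21 (2 points).
  x = 8: rhs = 9, matching y values: 3, 20 (2 points).
  x = 9: rhs = 16, matching y values: 4, 19 (2 points).
  x = 10: rhs = 8, matching y values: 10, 13 (2 points).
  x = 11: rhs = 14, matching y values: none (0 points).
  x = 12: rhs = 17, matching y values: none (0 points).
  x = 13: rhs = 0, matching y values: 0 (1 points).
  x = 14: rhs = 15, matching y values: none (0 points).
  x = 15: rhs = 22, matching y values: none (0 points).
  x = 16: rhs = 4, matching y values: 2, 21 (2 points).
  x = 17: rhs = 13, matching y values: 6, 17 (2 points).
  x = 18: rhs = 9, matching y values: 3, 20 (2 points).
  x = 19: rhs = 21, matching y values: none (0 points).
  x = 20: rhs = 9, matching y values: 3, 20 (2 points).
  x = 21: rhs = 2, matching y values: 5, 18 (2 points).
  x = 22: rhs = 6, matching y values: 11, 12 (2 points).
Total affine count: 29.
Full point count |E(F_23)| = 29 + 1 = 30.
Hasse bound: |30 − (23+1)| = |6| = 6 ≤ 2√23 ≈ 9.5917 ✓.


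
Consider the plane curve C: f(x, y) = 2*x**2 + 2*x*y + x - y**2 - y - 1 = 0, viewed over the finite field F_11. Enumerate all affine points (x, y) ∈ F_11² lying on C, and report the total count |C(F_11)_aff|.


Affine F_11-points: {(1, 2), (1, 10), (2, 1), (2, 2), (5, 10), (6, 0), (9, 8), (9, 9), (10, 0), (10, 8)}; count = 10.

For each of the 121 pairs (x, y) ∈ F_11², evaluate f(x, y) mod 11. Record the zeros.
  x = 0: [0↦10, 1↦8, 2↦4, 3↦9, 4↦1, 5↦2, 6↦1, 7↦9, 8↦4, 9↦8, 10↦10]  zeros at y ∈ ∅
  x = 1: [0↦2, 1↦2, 2↦0, 3↦7, 4↦1, 5↦4, 6↦5, 7↦4, 8↦1, 9↦7, 10↦0]  zeros at y ∈ {2, 10}
  x = 2: [0↦9, 1↦0, 2↦0, 3↦9, 4↦5, 5↦10, 6↦2, 7↦3, 8↦2, 9↦10, 10↦5]  zeros at y ∈ {1, 2}
  x = 3: [0↦9, 1↦2, 2↦4, 3↦4, 4↦2, 5↦9, 6↦3, 7↦6, 8↦7, 9↦6, 10↦3]  zeros at y ∈ ∅
  x = 4: [0↦2, 1↦8, 2↦1, 3↦3, 4↦3, 5↦1, 6↦8, 7↦2, 8↦5, 9↦6, 10↦5]  zeros at y ∈ ∅
  x = 5: [0↦10, 1↦7, 2↦2, 3↦6, 4↦8, 5↦8, 6↦6, 7↦2, 8↦7, 9↦10, 10↦0]  zeros at y ∈ {10}
  x = 6: [0↦0, 1↦10, 2↦7, 3↦2, 4↦6, 5↦8, 6↦8, 7↦6, 8↦2, 9↦7, 10↦10]  zeros at y ∈ {0}
  x = 7: [0↦5, 1↦6, 2↦5, 3↦2, 4↦8, 5↦1, 6↦3, 7↦3, 8↦1, 9↦8, 10↦2]  zeros at y ∈ ∅
  x = 8: [0↦3, 1↦6, 2↦7, 3↦6, 4↦3, 5↦9, 6↦2, 7↦4, 8↦4, 9↦2, 10↦9]  zeros at y ∈ ∅
  x = 9: [0↦5, 1↦10, 2↦2, 3↦3, 4↦2, 5↦10, 6↦5, 7↦9, 8↦0, 9↦0, 10↦9]  zeros at y ∈ {8, 9}
  x = 10: [0↦0, 1↦7, 2↦1, 3↦4, 4↦5, 5↦4, 6↦1, 7↦7, 8↦0, 9↦2, 10↦2]  zeros at y ∈ {0, 8}
Collecting zeros: affine points = {(1, 2), (1, 10), (2, 1), (2, 2), (5, 10), (6, 0), (9, 8), (9, 9), (10, 0), (10, 8)}.
Total count |C(F_11)_aff| = 10.


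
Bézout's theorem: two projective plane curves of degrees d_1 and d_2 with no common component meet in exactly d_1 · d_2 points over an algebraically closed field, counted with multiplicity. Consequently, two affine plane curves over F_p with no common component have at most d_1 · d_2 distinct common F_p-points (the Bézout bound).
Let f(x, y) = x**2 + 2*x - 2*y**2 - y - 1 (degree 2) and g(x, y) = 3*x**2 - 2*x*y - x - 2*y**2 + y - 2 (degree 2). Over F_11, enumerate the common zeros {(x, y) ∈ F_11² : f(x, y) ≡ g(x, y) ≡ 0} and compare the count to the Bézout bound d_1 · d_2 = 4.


Common zeros: ∅; count = 0; Bézout bound = 4.

deg(f) = 2, deg(g) = 2, so Bézout bound = 4.
Scan x ∈ F_11. For each x, list the y ∈ F_11 with f(x, y) ≡ 0 and those with g(x, y) ≡ 0 (mod 11); the common zeros in that column are the intersection.
  x = 0: f ≡ 0 at y ∈ {2, 3}; g ≡ 0 at y ∈ ∅; common: ∅.
  x = 1: f ≡ 0 at y ∈ ∅; g ≡ 0 at y ∈ {0, 5}; common: ∅.
  x = 2: f ≡ 0 at y ∈ ∅; g ≡ 0 at y ∈ ∅; common: ∅.
  x = 3: f ≡ 0 at y ∈ {1, 4}; g ≡ 0 at y ∈ {0, 3}; common: ∅.
  x = 4: f ≡ 0 at y ∈ {6, 10}; g ≡ 0 at y ∈ {1}; common: ∅.
  x = 5: f ≡ 0 at y ∈ {6, 10}; g ≡ 0 at y ∈ {4, 8}; common: ∅.
  x = 6: f ≡ 0 at y ∈ {1, 4}; g ≡ 0 at y ∈ ∅; common: ∅.
  x = 7: f ≡ 0 at y ∈ ∅; g ≡ 0 at y ∈ ∅; common: ∅.
  x = 8: f ≡ 0 at y ∈ ∅; g ≡ 0 at y ∈ {1, 8}; common: ∅.
  x = 9: f ≡ 0 at y ∈ {2, 3}; g ≡ 0 at y ∈ {4}; common: ∅.
  x = 10: f ≡ 0 at y ∈ ∅; g ≡ 0 at y ∈ {2, 5}; common: ∅.
Collecting: common zeros = ∅, so the count is 0.
Comparison with the Bézout bound: 0 ≤ 4 = deg(f)·deg(g), as expected for curves with no common component (the affine F_11-count falls short of the bound because intersections may lie at infinity, over extension fields, or carry multiplicity).


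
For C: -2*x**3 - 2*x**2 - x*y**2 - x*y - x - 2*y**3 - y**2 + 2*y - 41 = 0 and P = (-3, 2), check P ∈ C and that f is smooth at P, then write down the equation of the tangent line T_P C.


Tangent line at P: -49*x - 11*y - 125 = 0.

Step 1: f(-3, 2) = 0, so P lies on C.
Step 2: partial derivatives
  f_x(x, y) = -6*x**2 - 4*x - y**2 - y - 1, f_y(x, y) = -2*x*y - x - 6*y**2 - 2*y + 2.
  f_x(P) = -49, f_y(P) = -11 (gradient nonzero, so P is smooth).
Step 3: tangent line at P: -49·(x − -3) + -11·(y − 2) = 0.
Expanding: -49*x - 11*y - 125 = 0.


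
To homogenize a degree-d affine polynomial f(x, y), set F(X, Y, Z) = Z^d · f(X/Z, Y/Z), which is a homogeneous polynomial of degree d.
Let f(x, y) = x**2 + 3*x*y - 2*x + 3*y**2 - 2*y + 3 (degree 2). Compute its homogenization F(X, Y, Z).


F(X, Y, Z) = X**2 + 3*X*Y - 2*X*Z + 3*Y**2 - 2*Y*Z + 3*Z**2

deg(f) = 2.
Substitute x = X/Z, y = Y/Z into f, then multiply by Z^2.
  monomial 1·x^2·y^0 ↦ 1·X^2·Y^0·Z^0.
  monomial 3·x^1·y^1 ↦ 3·X^1·Y^1·Z^0.
  monomial -2·x^1·y^0 ↦ -2·X^1·Y^0·Z^1.
  monomial 3·x^0·y^2 ↦ 3·X^0·Y^2·Z^0.
  monomial -2·x^0·y^1 ↦ -2·X^0·Y^1·Z^1.
  monomial 3·x^0·y^0 ↦ 3·X^0·Y^0·Z^2.
Collecting: F(X, Y, Z) = X**2 + 3*X*Y - 2*X*Z + 3*Y**2 - 2*Y*Z + 3*Z**2.


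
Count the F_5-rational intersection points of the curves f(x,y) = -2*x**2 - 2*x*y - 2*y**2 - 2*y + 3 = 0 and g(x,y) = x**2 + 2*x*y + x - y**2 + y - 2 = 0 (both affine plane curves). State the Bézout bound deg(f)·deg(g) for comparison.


Common zeros: {(2, 2), (3, 0)}; count = 2; Bézout bound = 4.

deg(f) = 2, deg(g) = 2, so Bézout bound = 4.
Scan x ∈ F_5. For each x, list the y ∈ F_5 with f(x, y) ≡ 0 and those with g(x, y) ≡ 0 (mod 5); the common zeros in that column are the intersection.
  x = 0: f ≡ 0 at y ∈ ∅; g ≡ 0 at y ∈ ∅; common: ∅.
  x = 1: f ≡ 0 at y ∈ {1, 2}; g ≡ 0 at y ∈ {0, 3}; common: ∅.
  x = 2: f ≡ 0 at y ∈ {0, 2}; g ≡ 0 at y ∈ {2, 3}; common: {2}.
  x = 3: f ≡ 0 at y ∈ {0, 1}; g ≡ 0 at y ∈ {0, 2}; common: {0}.
  x = 4: f ≡ 0 at y ∈ ∅; g ≡ 0 at y ∈ ∅; common: ∅.
Collecting: common zeros = {(2, 2), (3, 0)}, so the count is 2.
Comparison with the Bézout bound: 2 ≤ 4 = deg(f)·deg(g), as expected for curves with no common component (the affine F_5-count falls short of the bound because intersections may lie at infinity, over extension fields, or carry multiplicity).


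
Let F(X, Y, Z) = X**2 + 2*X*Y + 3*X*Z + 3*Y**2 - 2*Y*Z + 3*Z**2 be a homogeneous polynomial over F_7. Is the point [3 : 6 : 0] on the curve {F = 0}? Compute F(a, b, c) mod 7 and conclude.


F(3,6,0) ≡ 6 (mod 7); P is NOT on the curve.

Evaluate F(3, 6, 0) term-by-term (mod 7).
  X**2 ↦ 1·9·1·1 = 9
  2*X*Y ↦ 2·3·6·1 = 36
  3*X*Z ↦ 3·3·1·0 = 0
  3*Y**2 ↦ 3·1·36·1 = 108
  -2*Y*Z ↦ -2·1·6·0 = 0
  3*Z**2 ↦ 3·1·1·0 = 0
Sum: F(3, 6, 0) = (9) + (36) + (0) + (108) + (0) + (0) = 153.
Reducing mod 7: 153 ≡ 6 (mod 7).
Since F(a, b, c) ≡ 6 ≠ 0 (mod 7), P does NOT lie on the curve.


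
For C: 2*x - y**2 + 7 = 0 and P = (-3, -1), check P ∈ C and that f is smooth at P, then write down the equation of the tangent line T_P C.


Tangent line at P: 2*x + 2*y + 8 = 0.

Step 1: f(-3, -1) = 0, so P lies on C.
Step 2: partial derivatives
  f_x(x, y) = 2, f_y(x, y) = -2*y.
  f_x(P) = 2, f_y(P) = 2 (gradient nonzero, so P is smooth).
Step 3: tangent line at P: 2·(x − -3) + 2·(y − -1) = 0.
Expanding: 2*x + 2*y + 8 = 0.


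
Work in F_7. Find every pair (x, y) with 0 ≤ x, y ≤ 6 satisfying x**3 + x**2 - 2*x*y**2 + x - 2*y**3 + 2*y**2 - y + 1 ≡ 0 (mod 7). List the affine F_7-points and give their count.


Affine F_7-points: {(0, 1), (1, 2), (1, 6), (3, 5), (6, 0), (6, 3), (6, 6)}; count = 7.

For each of the 49 pairs (x, y) ∈ F_7², evaluate f(x, y) mod 7. Record the zeros.
  x = 0: [0↦1, 1↦0, 2↦5, 3↦4, 4↦6, 5↦6, 6↦6]  zeros at y ∈ {1}
  x = 1: [0↦4, 1↦1, 2↦0, 3↦3, 4↦5, 5↦1, 6↦0]  zeros at y ∈ {2, 6}
  x = 2: [0↦1, 1↦3, 2↦3, 3↦3, 4↦5, 5↦4, 6↦2]  zeros at y ∈ ∅
  x = 3: [0↦5, 1↦5, 2↦6, 3↦3, 4↦5, 5↦0, 6↦4]  zeros at y ∈ {5}
  x = 4: [0↦1, 1↦6, 2↦1, 3↦2, 4↦4, 5↦2, 6↦5]  zeros at y ∈ ∅
  x = 5: [0↦2, 1↦5, 2↦1, 3↦6, 4↦1, 5↦2, 6↦4]  zeros at y ∈ ∅
  x = 6: [0↦0, 1↦1, 2↦5, 3↦0, 4↦2, 5↦6, 6↦0]  zeros at y ∈ {0, 3, 6}
Collecting zeros: affine points = {(0, 1), (1, 2), (1, 6), (3, 5), (6, 0), (6, 3), (6, 6)}.
Total count |C(F_7)_aff| = 7.


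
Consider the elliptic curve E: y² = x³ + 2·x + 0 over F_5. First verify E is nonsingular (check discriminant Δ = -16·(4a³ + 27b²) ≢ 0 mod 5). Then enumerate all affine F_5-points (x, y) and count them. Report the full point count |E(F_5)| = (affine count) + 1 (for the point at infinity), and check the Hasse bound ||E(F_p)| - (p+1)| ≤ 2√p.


Affine points = {(0, 0)}; affine count = 1; |E(F_5)| = 2.

Discriminant check: Δ ∝ 4a³ + 27b² = 4·2³ + 27·0² = 4·8 + 27·0 ≡ 2 (mod 5). Nonzero ⇒ E is nonsingular.
For each x ∈ F_5, compute rhs = x³ + 2·x + 0 mod 5, then count y ∈ F_5 with y² ≡ rhs.
  x = 0: rhs = 0, matching y values: 0 (1 points).
  x = 1: rhs = 3, matching y values: none (0 points).
  x = 2: rhs = 2, matching y values: none (0 points).
  x = 3: rhs = 3, matching y values: none (0 points).
  x = 4: rhs = 2, matching y values: none (0 points).
Total affine count: 1.
Full point count |E(F_5)| = 1 + 1 = 2.
Hasse bound: |2 − (5+1)| = |-4| = 4 ≤ 2√5 ≈ 4.4721 ✓.


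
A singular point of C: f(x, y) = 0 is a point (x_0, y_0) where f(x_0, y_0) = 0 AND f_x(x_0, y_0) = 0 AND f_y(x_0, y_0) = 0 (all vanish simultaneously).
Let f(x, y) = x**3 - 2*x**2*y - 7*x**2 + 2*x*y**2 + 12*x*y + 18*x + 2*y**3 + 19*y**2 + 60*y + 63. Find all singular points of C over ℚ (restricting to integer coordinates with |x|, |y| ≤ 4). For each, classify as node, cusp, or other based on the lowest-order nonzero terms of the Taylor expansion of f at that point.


Singular points: {(0, -3)}; classification: node.

Compute partial derivatives:
  f_x = 3*x**2 - 4*x*y - 14*x + 2*y**2 + 12*y + 18.
  f_y = -2*x**2 + 4*x*y + 12*x + 6*y**2 + 38*y + 60.
Scan x_0 ∈ {−4, ..., 4}. For each x_0, f_y(x_0, y) is a polynomial in y; find its integer roots y ∈ {−4, ..., 4}, then test f_x and f at those candidates.
  x = -4: f_y(-4, y) = 6*y**2 + 22*y - 20; no integer root y with |y| ≤ 4.
  x = -3: f_y(-3, y) = 6*y**2 + 26*y + 6; no integer root y with |y| ≤ 4.
  x = -2: f_y(-2, y) = 6*y**2 + 30*y + 28; no integer root y with |y| ≤ 4.
  x = -1: f_y(-1, y) = 6*y**2 + 34*y + 46; no integer root y with |y| ≤ 4.
  x = 0: f_y(0, y) = 6*y**2 + 38*y + 60; vanishes at y ∈ {-3}. (0, -3): f_x = 0, f = 0 — SINGULAR.
  x = 1: f_y(1, y) = 6*y**2 + 42*y + 70; no integer root y with |y| ≤ 4.
  x = 2: f_y(2, y) = 6*y**2 + 46*y + 76; no integer root y with |y| ≤ 4.
  x = 3: f_y(3, y) = 6*y**2 + 50*y + 78; no integer root y with |y| ≤ 4.
  x = 4: f_y(4, y) = 6*y**2 + 54*y + 76; no integer root y with |y| ≤ 4.
Only singular point on the grid: (0, -3).
Classify: substitute x = 0 + u, y = -3 + v and expand: f = u**3 - 2*u**2*v - u**2 + 2*u*v**2 + 2*v**3 + v**2.
No constant or linear terms (consistent with a singular point). Quadratic part: -u**2 + v**2. Cubic part: u**3 - 2*u**2*v + 2*u*v**2 + 2*v**3.
The quadratic part v**2 - u**2 = (v − u)(v + u) splits into two distinct linear factors, so there are two distinct tangent lines y − -3 = ±(x − 0) — this is a node (ordinary double point).
Classification: node.


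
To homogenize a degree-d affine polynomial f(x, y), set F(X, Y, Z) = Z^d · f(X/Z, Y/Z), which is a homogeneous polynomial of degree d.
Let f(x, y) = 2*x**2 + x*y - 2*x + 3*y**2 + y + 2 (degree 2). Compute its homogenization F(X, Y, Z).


F(X, Y, Z) = 2*X**2 + X*Y - 2*X*Z + 3*Y**2 + Y*Z + 2*Z**2

deg(f) = 2.
Substitute x = X/Z, y = Y/Z into f, then multiply by Z^2.
  monomial 2·x^2·y^0 ↦ 2·X^2·Y^0·Z^0.
  monomial 1·x^1·y^1 ↦ 1·X^1·Y^1·Z^0.
  monomial -2·x^1·y^0 ↦ -2·X^1·Y^0·Z^1.
  monomial 3·x^0·y^2 ↦ 3·X^0·Y^2·Z^0.
  monomial 1·x^0·y^1 ↦ 1·X^0·Y^1·Z^1.
  monomial 2·x^0·y^0 ↦ 2·X^0·Y^0·Z^2.
Collecting: F(X, Y, Z) = 2*X**2 + X*Y - 2*X*Z + 3*Y**2 + Y*Z + 2*Z**2.


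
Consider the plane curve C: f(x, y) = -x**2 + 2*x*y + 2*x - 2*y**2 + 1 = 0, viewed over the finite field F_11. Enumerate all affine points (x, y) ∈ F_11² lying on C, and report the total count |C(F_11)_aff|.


Affine F_11-points: {(1, 4), (1, 8), (3, 5), (3, 9), (6, 8), (6, 9), (7, 1), (7, 6), (8, 1), (8, 7), (9, 4), (9, 5)}; count = 12.

For each of the 121 pairs (x, y) ∈ F_11², evaluate f(x, y) mod 11. Record the zeros.
  x = 0: [0↦1, 1↦10, 2↦4, 3↦5, 4↦2, 5↦6, 6↦6, 7↦2, 8↦5, 9↦4, 10↦10]  zeros at y ∈ ∅
  x = 1: [0↦2, 1↦2, 2↦9, 3↦1, 4↦0, 5↦6, 6↦8, 7↦6, 8↦0, 9↦1, 10↦9]  zeros at y ∈ {4, 8}
  x = 2: [0↦1, 1↦3, 2↦1, 3↦6, 4↦7, 5↦4, 6↦8, 7↦8, 8↦4, 9↦7, 10↦6]  zeros at y ∈ ∅
  x = 3: [0↦9, 1↦2, 2↦2, 3↦9, 4↦1, 5↦0, 6↦6, 7↦8, 8↦6, 9↦0, 10↦1]  zeros at y ∈ {5, 9}
  x = 4: [0↦4, 1↦10, 2↦1, 3↦10, 4↦4, 5↦5, 6↦2, 7↦6, 8↦6, 9↦2, 10↦5]  zeros at y ∈ ∅
  x = 5: [0↦8, 1↦5, 2↦9, 3↦9, 4↦5, 5↦8, 6↦7, 7↦2, 8↦4, 9↦2, 10↦7]  zeros at y ∈ ∅
  x = 6: [0↦10, 1↦9, 2↦4, 3↦6, 4↦4, 5↦9, 6↦10, 7↦7, 8↦0, 9↦0, 10↦7]  zeros at y ∈ {8, 9}
  x = 7: [0↦10, 1↦0, 2↦8, 3↦1, 4↦1, 5↦8, 6↦0, 7↦10, 8↦5, 9↦7, 10↦5]  zeros at y ∈ {1, 6}
  x = 8: [0↦8, 1↦0, 2↦10, 3↦5, 4↦7, 5↦5, 6↦10, 7↦0, 8↦8, 9↦1, 10↦1]  zeros at y ∈ {1, 7}
  x = 9: [0↦4, 1↦9, 2↦10, 3↦7, 4↦0, 5↦0, 6↦7, 7↦10, 8↦9, 9↦4, 10↦6]  zeros at y ∈ {4, 5}
  x = 10: [0↦9, 1↦5, 2↦8, 3↦7, 4↦2, 5↦4, 6↦2, 7↦7, 8↦8, 9↦5, 10↦9]  zeros at y ∈ ∅
Collecting zeros: affine points = {(1, 4), (1, 8), (3, 5), (3, 9), (6, 8), (6, 9), (7, 1), (7, 6), (8, 1), (8, 7), (9, 4), (9, 5)}.
Total count |C(F_11)_aff| = 12.


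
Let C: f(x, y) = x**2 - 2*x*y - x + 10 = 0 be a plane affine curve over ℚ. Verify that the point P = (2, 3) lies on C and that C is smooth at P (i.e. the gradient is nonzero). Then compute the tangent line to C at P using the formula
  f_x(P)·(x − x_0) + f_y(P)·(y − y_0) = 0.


Tangent line at P: -3*x - 4*y + 18 = 0.

Step 1: f(2, 3) = 0, so P lies on C.
Step 2: partial derivatives
  f_x(x, y) = 2*x - 2*y - 1, f_y(x, y) = -2*x.
  f_x(P) = -3, f_y(P) = -4 (gradient nonzero, so P is smooth).
Step 3: tangent line at P: -3·(x − 2) + -4·(y − 3) = 0.
Expanding: -3*x - 4*y + 18 = 0.


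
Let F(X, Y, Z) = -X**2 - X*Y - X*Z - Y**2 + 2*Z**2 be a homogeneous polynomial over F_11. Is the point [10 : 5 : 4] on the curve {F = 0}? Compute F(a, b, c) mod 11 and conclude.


F(10,5,4) ≡ 4 (mod 11); P is NOT on the curve.

Evaluate F(10, 5, 4) term-by-term (mod 11).
  -X**2 ↦ -1·100·1·1 = -100
  -X*Y ↦ -1·10·5·1 = -50
  -X*Z ↦ -1·10·1·4 = -40
  -Y**2 ↦ -1·1·25·1 = -25
  2*Z**2 ↦ 2·1·1·16 = 32
Sum: F(10, 5, 4) = (-100) + (-50) + (-40) + (-25) + (32) = -183.
Reducing mod 11: -183 ≡ 4 (mod 11).
Since F(a, b, c) ≡ 4 ≠ 0 (mod 11), P does NOT lie on the curve.


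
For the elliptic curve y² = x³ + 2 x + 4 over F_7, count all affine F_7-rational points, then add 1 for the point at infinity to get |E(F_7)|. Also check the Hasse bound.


Affine points = {(0, 2), (0, 5), (1, 0), (2, 3), (2, 4), (3, 3), (3, 4), (6, 1), (6, 6)}; affine count = 9; |E(F_7)| = 10.

Discriminant check: Δ ∝ 4a³ + 27b² = 4·2³ + 27·4² = 4·8 + 27·16 ≡ 2 (mod 7). Nonzero ⇒ E is nonsingular.
For each x ∈ F_7, compute rhs = x³ + 2·x + 4 mod 7, then count y ∈ F_7 with y² ≡ rhs.
  x = 0: rhs = 4, matching y values: 2, 5 (2 points).
  x = 1: rhs = 0, matching y values: 0 (1 points).
  x = 2: rhs = 2, matching y values: 3, 4 (2 points).
  x = 3: rhs = 2, matching y values: 3, 4 (2 points).
  x = 4: rhs = 6, matching y values: none (0 points).
  x = 5: rhs = 6, matching y values: none (0 points).
  x = 6: rhs = 1, matching y values: 1, 6 (2 points).
Total affine count: 9.
Full point count |E(F_7)| = 9 + 1 = 10.
Hasse bound: |10 − (7+1)| = |2| = 2 ≤ 2√7 ≈ 5.2915 ✓.


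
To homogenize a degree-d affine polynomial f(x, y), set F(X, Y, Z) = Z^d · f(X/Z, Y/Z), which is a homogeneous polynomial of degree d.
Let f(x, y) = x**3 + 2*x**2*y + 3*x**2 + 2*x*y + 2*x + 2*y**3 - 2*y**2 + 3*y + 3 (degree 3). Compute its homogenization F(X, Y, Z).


F(X, Y, Z) = X**3 + 2*X**2*Y + 3*X**2*Z + 2*X*Y*Z + 2*X*Z**2 + 2*Y**3 - 2*Y**2*Z + 3*Y*Z**2 + 3*Z**3

deg(f) = 3.
Substitute x = X/Z, y = Y/Z into f, then multiply by Z^3.
  monomial 1·x^3·y^0 ↦ 1·X^3·Y^0·Z^0.
  monomial 2·x^2·y^1 ↦ 2·X^2·Y^1·Z^0.
  monomial 3·x^2·y^0 ↦ 3·X^2·Y^0·Z^1.
  monomial 2·x^1·y^1 ↦ 2·X^1·Y^1·Z^1.
  monomial 2·x^1·y^0 ↦ 2·X^1·Y^0·Z^2.
  monomial 2·x^0·y^3 ↦ 2·X^0·Y^3·Z^0.
  monomial -2·x^0·y^2 ↦ -2·X^0·Y^2·Z^1.
  monomial 3·x^0·y^1 ↦ 3·X^0·Y^1·Z^2.
  monomial 3·x^0·y^0 ↦ 3·X^0·Y^0·Z^3.
Collecting: F(X, Y, Z) = X**3 + 2*X**2*Y + 3*X**2*Z + 2*X*Y*Z + 2*X*Z**2 + 2*Y**3 - 2*Y**2*Z + 3*Y*Z**2 + 3*Z**3.


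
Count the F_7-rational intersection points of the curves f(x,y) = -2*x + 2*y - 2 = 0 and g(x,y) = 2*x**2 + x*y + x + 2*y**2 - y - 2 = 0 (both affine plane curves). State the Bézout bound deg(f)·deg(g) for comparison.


Common zeros: ∅; count = 0; Bézout bound = 2.

deg(f) = 1, deg(g) = 2, so Bézout bound = 2.
Scan x ∈ F_7. For each x, list the y ∈ F_7 with f(x, y) ≡ 0 and those with g(x, y) ≡ 0 (mod 7); the common zeros in that column are the intersection.
  x = 0: f ≡ 0 at y ∈ {1}; g ≡ 0 at y ∈ ∅; common: ∅.
  x = 1: f ≡ 0 at y ∈ {2}; g ≡ 0 at y ∈ ∅; common: ∅.
  x = 2: f ≡ 0 at y ∈ {3}; g ≡ 0 at y ∈ {5}; common: ∅.
  x = 3: f ≡ 0 at y ∈ {4}; g ≡ 0 at y ∈ ∅; common: ∅.
  x = 4: f ≡ 0 at y ∈ {5}; g ≡ 0 at y ∈ ∅; common: ∅.
  x = 5: f ≡ 0 at y ∈ {6}; g ≡ 0 at y ∈ ∅; common: ∅.
  x = 6: f ≡ 0 at y ∈ {0}; g ≡ 0 at y ∈ ∅; common: ∅.
Collecting: common zeros = ∅, so the count is 0.
Comparison with the Bézout bound: 0 ≤ 2 = deg(f)·deg(g), as expected for curves with no common component (the affine F_7-count falls short of the bound because intersections may lie at infinity, over extension fields, or carry multiplicity).


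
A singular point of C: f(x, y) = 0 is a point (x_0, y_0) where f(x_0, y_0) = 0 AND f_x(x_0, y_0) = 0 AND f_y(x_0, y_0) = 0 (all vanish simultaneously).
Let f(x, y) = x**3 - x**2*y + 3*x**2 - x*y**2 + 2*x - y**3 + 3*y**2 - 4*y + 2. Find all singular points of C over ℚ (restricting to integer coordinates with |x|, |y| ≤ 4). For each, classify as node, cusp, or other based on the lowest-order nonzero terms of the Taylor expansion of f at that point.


Singular points: {(-1, 1)}; classification: node.

Compute partial derivatives:
  f_x = 3*x**2 - 2*x*y + 6*x - y**2 + 2.
  f_y = -x**2 - 2*x*y - 3*y**2 + 6*y - 4.
Scan x_0 ∈ {−4, ..., 4}. For each x_0, f_y(x_0, y) is a polynomial in y; find its integer roots y ∈ {−4, ..., 4}, then test f_x and f at those candidates.
  x = -4: f_y(-4, y) = -3*y**2 + 14*y - 20; no integer root y with |y| ≤ 4.
  x = -3: f_y(-3, y) = -3*y**2 + 12*y - 13; no integer root y with |y| ≤ 4.
  x = -2: f_y(-2, y) = -3*y**2 + 10*y - 8; vanishes at y ∈ {2}. (-2, 2): f_x = 6 ≠ 0.
  x = -1: f_y(-1, y) = -3*y**2 + 8*y - 5; vanishes at y ∈ {1}. (-1, 1): f_x = 0, f = 0 — SINGULAR.
  x = 0: f_y(0, y) = -3*y**2 + 6*y - 4; no integer root y with |y| ≤ 4.
  x = 1: f_y(1, y) = -3*y**2 + 4*y - 5; no integer root y with |y| ≤ 4.
  x = 2: f_y(2, y) = -3*y**2 + 2*y - 8; no integer root y with |y| ≤ 4.
  x = 3: f_y(3, y) = -3*y**2 - 13; no integer root y with |y| ≤ 4.
  x = 4: f_y(4, y) = -3*y**2 - 2*y - 20; no integer root y with |y| ≤ 4.
Only singular point on the grid: (-1, 1).
Classify: substitute x = -1 + u, y = 1 + v and expand: f = u**3 - u**2*v - u**2 - u*v**2 - v**3 + v**2.
No constant or linear terms (consistent with a singular point). Quadratic part: -u**2 + v**2. Cubic part: u**3 - u**2*v - u*v**2 - v**3.
The quadratic part v**2 - u**2 = (v − u)(v + u) splits into two distinct linear factors, so there are two distinct tangent lines y − 1 = ±(x − -1) — this is a node (ordinary double point).
Classification: node.


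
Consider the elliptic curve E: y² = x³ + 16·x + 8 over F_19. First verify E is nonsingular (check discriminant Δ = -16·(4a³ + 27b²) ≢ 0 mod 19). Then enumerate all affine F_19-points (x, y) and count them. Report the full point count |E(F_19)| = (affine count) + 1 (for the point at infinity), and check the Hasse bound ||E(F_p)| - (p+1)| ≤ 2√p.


Affine points = {(1, 5), (1, 14), (3, 8), (3, 11), (5, 2), (5, 17), (6, 4), (6, 15), (7, 8), (7, 11), (9, 8), (9, 11), (10, 3), (10, 16), (12, 3), (12, 16), (13, 0), (16, 3), (16, 16), (17, 5), (17, 14)}; affine count = 21; |E(F_19)| = 22.

Discriminant check: Δ ∝ 4a³ + 27b² = 4·16³ + 27·8² = 4·4096 + 27·64 ≡ 5 (mod 19). Nonzero ⇒ E is nonsingular.
For each x ∈ F_19, compute rhs = x³ + 16·x + 8 mod 19, then count y ∈ F_19 with y² ≡ rhs.
  x = 0: rhs = 8, matching y values: none (0 points).
  x = 1: rhs = 6, matching y values: 5, 14 (2 points).
  x = 2: rhs = 10, matching y values: none (0 points).
  x = 3: rhs = 7, matching y values: 8, 11 (2 points).
  x = 4: rhs = 3, matching y values: none (0 points).
  x = 5: rhs = 4, matching y values: 2, 17 (2 points).
  x = 6: rhs = 16, matching y values: 4, 15 (2 points).
  x = 7: rhs = 7, matching y values: 8, 11 (2 points).
  x = 8: rhs = 2, matching y values: none (0 points).
  x = 9: rhs = 7, matching y values: 8, 11 (2 points).
  x = 10: rhs = 9, matching y values: 3, 16 (2 points).
  x = 11: rhs = 14, matching y values: none (0 points).
  x = 12: rhs = 9, matching y values: 3, 16 (2 points).
  x = 13: rhs = 0, matching y values: 0 (1 points).
  x = 14: rhs = 12, matching y values: none (0 points).
  x = 15: rhs = 13, matching y values: none (0 points).
  x = 16: rhs = 9, matching y values: 3, 16 (2 points).
  x = 17: rhs = 6, matching y values: 5, 14 (2 points).
  x = 18: rhs = 10, matching y values: none (0 points).
Total affine count: 21.
Full point count |E(F_19)| = 21 + 1 = 22.
Hasse bound: |22 − (19+1)| = |2| = 2 ≤ 2√19 ≈ 8.7178 ✓.
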